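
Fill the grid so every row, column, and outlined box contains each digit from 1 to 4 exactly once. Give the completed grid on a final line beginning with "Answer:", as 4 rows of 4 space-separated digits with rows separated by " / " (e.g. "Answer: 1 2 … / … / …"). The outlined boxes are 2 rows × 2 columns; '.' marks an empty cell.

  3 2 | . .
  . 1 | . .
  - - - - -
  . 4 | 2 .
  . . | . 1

Step 1. [r1c4∈{4}] only 4 remains possible at r1c4 ⇒ r1c4=4.
Step 2. [r3c4∈{3}] r3c4 is down to just 3, so r3c4=3.
Step 3. [r4c3∈{4}] r4c3 has the single candidate 4, so r4c3=4.
Step 4. [r4c1∈{2}] r4c1's peers cover all but 2 ⇒ r4c1=2.
Step 5. [r3c1∈{1}] r3c1 has the single candidate 1, so r3c1=1.
Step 6. [r2c3∈{3}] only 3 remains possible at r2c3. So r2c3=3.
Step 7. [r1c3∈{1}] nothing but 1 survives at r1c3, so r1c3=1.
Step 8. [r2c4∈{2}] only 2 remains possible at r2c4, so r2c4=2.
Step 9. [r4c2∈{3}] nothing but 3 survives at r4c2. So r4c2=3.
Step 10. [r2c1∈{4}] nothing but 4 survives at r2c1, so r2c1=4.

Answer: 3 2 1 4 / 4 1 3 2 / 1 4 2 3 / 2 3 4 1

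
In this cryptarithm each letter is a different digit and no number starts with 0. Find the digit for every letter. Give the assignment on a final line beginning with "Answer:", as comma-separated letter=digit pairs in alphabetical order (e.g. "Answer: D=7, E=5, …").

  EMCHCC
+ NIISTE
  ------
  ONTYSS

Step 1. [col 1: C + E ≡ S (mod 10)] several values work for S in column 1 (C + E ≡ S (mod 10), carry-in 0); try S=0. So S=0.
Step 2. [col 1: C + E ≡ S (mod 10)] column 1 (C + E ≡ S (mod 10), carry-in 0) doesn't pin C yet; pick C=4 and continue ⇒ C=4.
Step 3. [col 1: C + E ≡ S (mod 10)] column 1 reads C+E+carry(0)=S with C=4, S=0; with digits 0,4 already taken and all letters distinct, the only value for E is 6 ⇒ E=6.
Step 4. [col 2: C + T ≡ S (mod 10)] column 2 reads C+T+carry(1)=S with C=4, S=0; with digits 0,4,6 already taken and all letters distinct, the only value for T is 5, so T=5.
Step 5. [col 3: H + S ≡ Y (mod 10)] several values work for H in column 3 (H + S ≡ Y (mod 10), carry-in 1); try H=7, so H=7.
Step 6. [col 3: H + S ≡ Y (mod 10)] from column 3 (H=7, S=0, carry-in 1, digits 0,4,5,6,7 already taken and all letters distinct): Y must equal 8 ⇒ Y=8.
Step 7. [col 4: C + I ≡ T (mod 10)] in column 4 we have C+I≡T with carry-in 0; given C=4, T=5 and digits 0,4,5,6,7,8 already taken and all letters distinct, that pins I to 1. So I=1.
Step 8. [col 5: M + I ≡ N (mod 10)] in column 5 we have M+I≡N with carry-in 0; given I=1 and digits 0,1,4,5,6,7,8 already taken and all letters distinct, that pins M to 2 ⇒ M=2.
Step 9. [col 5: M + I ≡ N (mod 10)] from column 5 (M=2, I=1, carry-in 0, digits 0,1,2,4,5,6,7,8 already taken and all letters distinct): N must equal 3, so N=3.
Step 10. [col 6: E + N ≡ O (mod 10)] column 6: given E=6, N=3, carry-in 0, and digits 0,1,2,3,4,5,6,7,8 already taken and all letters distinct, E+N≡O (mod 10) forces O=9. So O=9.

Answer: C=4, E=6, H=7, I=1, M=2, N=3, O=9, S=0, T=5, Y=8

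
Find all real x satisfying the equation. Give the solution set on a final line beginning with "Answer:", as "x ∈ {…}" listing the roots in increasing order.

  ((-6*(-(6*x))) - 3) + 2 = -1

Step 1. [((-6*(-(6*x))) - 3) + 2 = -1] peel the +2: subtract 2 from each side. So sub: (-6*(-(6*x))) - 3 = -3.
Step 2. [(-6*(-(6*x))) - 3 = -3] the outer -3 inverts by adding 3 ⇒ sub: -6*(-(6*x)) = 0.
Step 3. [-6*(-(6*x)) = 0] divide by the outer -6, so div: -(6*x) = 0.
Step 4. [-(6*x) = 0] flip signs both sides. So neg: 6*x = 0.
Step 5. [6*x = 0] divide by the outer 6 ⇒ div: x = 0.

Answer: x ∈ {0}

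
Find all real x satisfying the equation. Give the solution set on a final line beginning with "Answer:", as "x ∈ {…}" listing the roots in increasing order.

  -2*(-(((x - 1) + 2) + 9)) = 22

Step 1. [-2*(-(((x - 1) + 2) + 9)) = 22] leading coefficient -2: divide by -2. So div: -(((x - 1) + 2) + 9) = -11.
Step 2. [-(((x - 1) + 2) + 9) = -11] flip signs both sides. So neg: ((x - 1) + 2) + 9 = 11.
Step 3. [((x - 1) + 2) + 9 = 11] 9 comes off first (subtract 9), so sub: (x - 1) + 2 = 2.
Step 4. [(x - 1) + 2 = 2] peel the +2: subtract 2 from each side. So sub: x - 1 = 0.
Step 5. [x - 1 = 0] the outer -1 inverts by adding 1. So sub: x = 1.

Answer: x ∈ {1}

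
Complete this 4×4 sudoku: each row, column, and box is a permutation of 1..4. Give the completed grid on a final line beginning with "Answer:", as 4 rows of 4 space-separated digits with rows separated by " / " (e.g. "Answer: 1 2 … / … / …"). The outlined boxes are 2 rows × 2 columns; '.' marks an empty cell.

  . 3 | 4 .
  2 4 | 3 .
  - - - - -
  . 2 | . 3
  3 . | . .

Step 1. [r4c2∈{1}] r4c2 has the single candidate 1 ⇒ r4c2=1.
Step 2. [r1c4∈{1,2}] r1c4 is the only open cell in row 1 admitting 2, so r1c4=2.
Step 3. [r3c3∈{1}] r3c3's peers cover all but 1. So r3c3=1.
Step 4. [r4c3∈{2}] r4c3 is down to just 2, so r4c3=2.
Step 5. [r4c4∈{4}] nothing but 4 survives at r4c4, so r4c4=4.
Step 6. [r2c4∈{1}] r2c4 has the single candidate 1 ⇒ r2c4=1.
Step 7. [r3c1∈{4}] r3c1's peers cover all but 4. So r3c1=4.
Step 8. [r1c1∈{1}] r1c1 has the single candidate 1, so r1c1=1.

Answer: 1 3 4 2 / 2 4 3 1 / 4 2 1 3 / 3 1 2 4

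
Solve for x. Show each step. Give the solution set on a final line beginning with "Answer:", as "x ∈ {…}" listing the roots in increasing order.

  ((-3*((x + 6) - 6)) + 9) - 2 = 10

Step 1. [((-3*((x + 6) - 6)) + 9) - 2 = 10] -2 is outermost — add 2 both sides. So sub: (-3*((x + 6) - 6)) + 9 = 12.
Step 2. [(-3*((x + 6) - 6)) + 9 = 12] -3 | LHS and -3 | 12: pull -3 out, so factor: ((x + 6) - 6) - 3 = -4.
Step 3. [((x + 6) - 6) - 3 = -4] 3 comes off first (add 3). So sub: (x + 6) - 6 = -1.
Step 4. [(x + 6) - 6 = -1] the outer -6 inverts by adding 6. So sub: x + 6 = 5.
Step 5. [x + 6 = 5] the outer +6 inverts by subtracting 6 ⇒ sub: x = -1.

Answer: x ∈ {-1}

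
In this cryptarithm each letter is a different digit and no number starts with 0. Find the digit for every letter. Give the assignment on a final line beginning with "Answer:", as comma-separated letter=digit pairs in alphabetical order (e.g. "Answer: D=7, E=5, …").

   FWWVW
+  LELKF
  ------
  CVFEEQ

Step 1. [C] C is the leading digit of a 6-digit sum of two 5-digit numbers; the final carry is exactly 1, so C=1.
Step 2. [col 1: W + F ≡ Q (mod 10)] column 1 (W + F ≡ Q (mod 10), carry-in 0) doesn't pin Q yet; pick Q=3 and continue ⇒ Q=3.
Step 3. [col 1: W + F ≡ Q (mod 10)] column 1 (W + F ≡ Q (mod 10), carry-in 0) doesn't pin W yet; pick W=5 and continue, so W=5.
Step 4. [col 1: W + F ≡ Q (mod 10)] in column 1 we have W+F≡Q with carry-in 0; given W=5, Q=3 and digits 1,3,5 already taken and all letters distinct, that pins F to 8, so F=8.
Step 5. [col 2: V + K ≡ E (mod 10)] no forcing yet in column 2 (carry-in 1); E=2 is free and consistent — try it ⇒ E=2.
Step 6. [col 2: V + K ≡ E (mod 10)] no forcing yet in column 2 (carry-in 1); V=4 is free and consistent — try it ⇒ V=4.
Step 7. [col 2: V + K ≡ E (mod 10)] column 2: given V=4, E=2, carry-in 1, and digits 1,2,3,4,5,8 already taken and all letters distinct, V+K≡E (mod 10) forces K=7 ⇒ K=7.
Step 8. [col 3: W + L ≡ E (mod 10)] in column 3 we have W+L≡E with carry-in 1; given W=5, E=2 and digits 1,2,3,4,5,7,8 already taken and all letters distinct, that pins L to 6 ⇒ L=6.

Answer: C=1, E=2, F=8, K=7, L=6, Q=3, V=4, W=5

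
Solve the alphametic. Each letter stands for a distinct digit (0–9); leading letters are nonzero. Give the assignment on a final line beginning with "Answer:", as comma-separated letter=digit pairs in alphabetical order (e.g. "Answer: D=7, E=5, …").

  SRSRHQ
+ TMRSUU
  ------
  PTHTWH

Step 1. [col 1: Q + U ≡ H (mod 10)] H=7 is one option consistent with column 1 (Q + U ≡ H (mod 10), carry-in 0) — take it. So H=7.
Step 2. [col 1: Q + U ≡ H (mod 10)] Q=4 is one option consistent with column 1 (Q + U ≡ H (mod 10), carry-in 0) — take it ⇒ Q=4.
Step 3. [col 1: Q + U ≡ H (mod 10)] column 1: given Q=4, H=7, carry-in 0, and digits 4,7 already taken and all letters distinct, Q+U≡H (mod 10) forces U=3. So U=3.
Step 4. [col 2: H + U ≡ W (mod 10)] column 2 reads H+U+carry(0)=W with H=7, U=3; with digits 3,4,7 already taken and all letters distinct, the only value for W is 0 ⇒ W=0.
Step 5. [col 3: R + S ≡ T (mod 10)] no forcing yet in column 3 (carry-in 1); T=8 is free and consistent — try it. So T=8.
Step 6. [col 3: R + S ≡ T (mod 10)] column 3 (R + S ≡ T (mod 10), carry-in 1) doesn't pin S yet; pick S=1 and continue, so S=1.
Step 7. [col 3: R + S ≡ T (mod 10)] in column 3 we have R+S≡T with carry-in 1; given S=1, T=8 and digits 0,1,3,4,7,8 already taken and all letters distinct, that pins R to 6, so R=6.
Step 8. [col 5: R + M ≡ T (mod 10)] in column 5 we have R+M≡T with carry-in 0; given R=6, T=8 and digits 0,1,3,4,6,7,8 already taken and all letters distinct, that pins M to 2, so M=2.
Step 9. [col 6: S + T ≡ P (mod 10)] column 6: given S=1, T=8, carry-in 0, and digits 0,1,2,3,4,6,7,8 already taken and all letters distinct, S+T≡P (mod 10) forces P=9, so P=9.

Answer: H=7, M=2, P=9, Q=4, R=6, S=1, T=8, U=3, W=0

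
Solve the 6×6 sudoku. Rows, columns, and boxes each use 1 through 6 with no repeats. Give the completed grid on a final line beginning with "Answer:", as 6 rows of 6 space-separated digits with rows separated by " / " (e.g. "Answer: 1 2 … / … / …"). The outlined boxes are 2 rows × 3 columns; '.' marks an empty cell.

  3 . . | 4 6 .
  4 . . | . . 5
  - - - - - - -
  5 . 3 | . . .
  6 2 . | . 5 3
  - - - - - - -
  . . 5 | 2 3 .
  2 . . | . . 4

Step 1. [r4c4∈{1}] r4c4's peers cover all but 1 ⇒ r4c4=1.
Step 2. [r3c2∈{1,4}] across row 3, 1 lands solely at r3c2 ⇒ r3c2=1.
Step 3. [r2c2∈{6}] nothing but 6 survives at r2c2. So r2c2=6.
Step 4. [r6c5∈{1}] r6c5's peers cover all but 1 ⇒ r6c5=1.
Step 5. [r2c5∈{2}] r2c5's peers cover all but 2, so r2c5=2.
Step 6. [r5c6∈{6}] r5c6 has the single candidate 6. So r5c6=6.
Step 7. [r2c3∈{1}] r2c3's peers cover all but 1. So r2c3=1.
Step 8. [r6c3∈{6}] only 6 remains possible at r6c3. So r6c3=6.
Step 9. [r4c3∈{4}] r4c3 is down to just 4 ⇒ r4c3=4.
Step 10. [r2c4∈{3}] r2c4 has the single candidate 3 ⇒ r2c4=3.
Step 11. [r6c4∈{5}] r6c4's peers cover all but 5, so r6c4=5.
Step 12. [r3c4∈{6}] nothing but 6 survives at r3c4 ⇒ r3c4=6.
Step 13. [r3c5∈{4}] r3c5 has the single candidate 4. So r3c5=4.
Step 14. [r5c2∈{4}] only 4 remains possible at r5c2, so r5c2=4.
Step 15. [r5c1∈{1}] r5c1 is down to just 1, so r5c1=1.
Step 16. [r1c3∈{2}] only 2 remains possible at r1c3, so r1c3=2.
Step 17. [r1c2∈{5}] r1c2 is down to just 5. So r1c2=5.
Step 18. [r1c6∈{1}] r1c6 has the single candidate 1 ⇒ r1c6=1.
Step 19. [r3c6∈{2}] r3c6 has the single candidate 2 ⇒ r3c6=2.
Step 20. [r6c2∈{3}] only 3 remains possible at r6c2. So r6c2=3.

Answer: 3 5 2 4 6 1 / 4 6 1 3 2 5 / 5 1 3 6 4 2 / 6 2 4 1 5 3 / 1 4 5 2 3 6 / 2 3 6 5 1 4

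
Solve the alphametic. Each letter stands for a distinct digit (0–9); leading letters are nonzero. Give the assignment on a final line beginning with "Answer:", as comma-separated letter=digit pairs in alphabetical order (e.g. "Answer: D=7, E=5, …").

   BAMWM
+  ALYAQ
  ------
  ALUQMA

Step 1. [col 1: M + Q ≡ A (mod 10)] several values work for Q in column 1 (M + Q ≡ A (mod 10), carry-in 0); try Q=3, so Q=3.
Step 2. [col 1: M + Q ≡ A (mod 10)] no forcing yet in column 1 (carry-in 0); M=8 is free and consistent — try it ⇒ M=8.
Step 3. [col 1: M + Q ≡ A (mod 10)] in column 1 we have M+Q≡A with carry-in 0; given M=8, Q=3 and digits 3,8 already taken and all letters distinct, that pins A to 1, so A=1.
Step 4. [col 2: W + A ≡ M (mod 10)] in column 2 we have W+A≡M with carry-in 1; given A=1, M=8 and digits 1,3,8 already taken and all letters distinct, that pins W to 6. So W=6.
Step 5. [col 3: M + Y ≡ Q (mod 10)] column 3: given M=8, Q=3, carry-in 0, and digits 1,3,6,8 already taken and all letters distinct, M+Y≡Q (mod 10) forces Y=5 ⇒ Y=5.
Step 6. [col 4: A + L ≡ U (mod 10)] several values work for L in column 4 (A + L ≡ U (mod 10), carry-in 1); try L=0, so L=0.
Step 7. [col 4: A + L ≡ U (mod 10)] column 4 reads A+L+carry(1)=U with A=1, L=0; with digits 0,1,3,5,6,8 already taken and all letters distinct, the only value for U is 2 ⇒ U=2.
Step 8. [col 5: B + A ≡ L (mod 10)] column 5: given A=1, L=0, carry-in 0, and digits 0,1,2,3,5,6,8 already taken and all letters distinct, B+A≡L (mod 10) forces B=9 ⇒ B=9.

Answer: A=1, B=9, L=0, M=8, Q=3, U=2, W=6, Y=5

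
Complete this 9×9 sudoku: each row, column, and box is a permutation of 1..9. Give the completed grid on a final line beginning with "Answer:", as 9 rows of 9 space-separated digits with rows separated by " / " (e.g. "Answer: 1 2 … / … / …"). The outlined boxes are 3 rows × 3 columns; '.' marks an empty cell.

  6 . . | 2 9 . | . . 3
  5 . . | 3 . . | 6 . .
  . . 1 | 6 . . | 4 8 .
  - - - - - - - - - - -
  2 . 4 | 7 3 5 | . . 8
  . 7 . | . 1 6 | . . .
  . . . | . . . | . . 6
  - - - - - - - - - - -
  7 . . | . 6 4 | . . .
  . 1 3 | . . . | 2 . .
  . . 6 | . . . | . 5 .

Step 1. [r3c6∈{7}] nothing but 7 survives at r3c6. So r3c6=7.
Step 2. [r1c7∈{1,5,7}] row 1 places 5 nowhere but r1c7, so r1c7=5.
Step 3. [r6c1∈{1,3,8,9}] in col 1, 1 fits only at r6c1, so r6c1=1.
Step 4. [r9c6∈{1,2,3,8,9}] r9c6 is the only open cell in col 6 admitting 3 ⇒ r9c6=3.
Step 5. [r6c6∈{2,8,9}] r6c6 is the only open cell in col 6 admitting 2, so r6c6=2.
Step 6. [r8c6∈{8,9}] across col 6, 9 lands solely at r8c6. So r8c6=9.
Step 7. [r5c9∈{2,4,5,9}] col 9 places 5 nowhere but r5c9. So r5c9=5.
Step 8. [r5c8∈{2,3,4,9}] in row 5, 2 fits only at r5c8. So r5c8=2.
Step 9. [r6c8∈{3,4,7,9}] in box 6, 4 fits only at r6c8. So r6c8=4.
Step 10. [r6c5∈{8}] r6c5's peers cover all but 8 ⇒ r6c5=8.
Step 11. [r6c4∈{9}] nothing but 9 survives at r6c4 ⇒ r6c4=9.
Step 12. [r1c2∈{4,8}] 4 has one home in row 1: r1c2. So r1c2=4.
Step 13. [r7c8∈{1,3,9}] col 8 places 3 nowhere but r7c8. So r7c8=3.
Step 14. [r6c3∈{5}] r6c3 is down to just 5. So r6c3=5.
Step 15. [r7c2∈{2,5,8,9}] col 2 places 5 nowhere but r7c2. So r7c2=5.
Step 16. [r7c3∈{2,8,9}] 2 has one home in row 7: r7c3. So r7c3=2.
Step 17. [r6c2∈{3}] r6c2's peers cover all but 3, so r6c2=3.
Step 18. [r8c4∈{5,8}] r8c4 is the only open cell in col 4 admitting 5, so r8c4=5.
Step 19. [r8c1∈{4,8}] row 8 places 8 nowhere but r8c1. So r8c1=8.
Step 20. [r9c2∈{9}] nothing but 9 survives at r9c2, so r9c2=9.
Step 21. [r2c2∈{2,8}] col 2 places 8 nowhere but r2c2, so r2c2=8.
Step 22. [r2c9∈{1,2,7,9}] in row 2, 2 fits only at r2c9 ⇒ r2c9=2.
Step 23. [r3c9∈{9}] r3c9 has the single candidate 9. So r3c9=9.
Step 24. [r7c7∈{1,8,9}] r7c7 is the only open cell in row 7 admitting 9, so r7c7=9.
Step 25. [r7c9∈{1}] r7c9's peers cover all but 1. So r7c9=1.
Step 26. [r8c5∈{7}] only 7 remains possible at r8c5 ⇒ r8c5=7.
Step 27. [r1c3∈{7}] r1c3 is down to just 7, so r1c3=7.
Step 28. [r1c8∈{1}] only 1 remains possible at r1c8 ⇒ r1c8=1.
Step 29. [r9c9∈{4,7}] 7 has one home in col 9: r9c9, so r9c9=7.
Step 30. [r2c3∈{9}] r2c3 is down to just 9, so r2c3=9.
Step 31. [r7c4∈{8}] only 8 remains possible at r7c4 ⇒ r7c4=8.
Step 32. [r8c8∈{6}] r8c8's peers cover all but 6. So r8c8=6.
Step 33. [r8c9∈{4}] r8c9's peers cover all but 4, so r8c9=4.
Step 34. [r9c7∈{8}] r9c7's peers cover all but 8. So r9c7=8.
Step 35. [r5c1∈{9}] r5c1 is down to just 9. So r5c1=9.
Step 36. [r2c6∈{1}] only 1 remains possible at r2c6, so r2c6=1.
Step 37. [r1c6∈{8}] nothing but 8 survives at r1c6. So r1c6=8.
Step 38. [r3c1∈{3}] r3c1 is down to just 3 ⇒ r3c1=3.
Step 39. [r9c1∈{4}] r9c1 has the single candidate 4 ⇒ r9c1=4.
Step 40. [r3c2∈{2}] r3c2 is down to just 2. So r3c2=2.
Step 41. [r4c7∈{1}] r4c7 is down to just 1. So r4c7=1.
Step 42. [r4c8∈{9}] r4c8's peers cover all but 9, so r4c8=9.
Step 43. [r5c4∈{4}] only 4 remains possible at r5c4, so r5c4=4.
Step 44. [r5c3∈{8}] only 8 remains possible at r5c3. So r5c3=8.
Step 45. [r5c7∈{3}] r5c7 is down to just 3 ⇒ r5c7=3.
Step 46. [r2c5∈{4}] nothing but 4 survives at r2c5, so r2c5=4.
Step 47. [r9c4∈{1}] only 1 remains possible at r9c4 ⇒ r9c4=1.
Step 48. [r9c5∈{2}] nothing but 2 survives at r9c5, so r9c5=2.
Step 49. [r3c5∈{5}] only 5 remains possible at r3c5 ⇒ r3c5=5.
Step 50. [r4c2∈{6}] r4c2's peers cover all but 6. So r4c2=6.
Step 51. [r2c8∈{7}] nothing but 7 survives at r2c8, so r2c8=7.
Step 52. [r6c7∈{7}] r6c7 has the single candidate 7 ⇒ r6c7=7.

Answer: 6 4 7 2 9 8 5 1 3 / 5 8 9 3 4 1 6 7 2 / 3 2 1 6 5 7 4 8 9 / 2 6 4 7 3 5 1 9 8 / 9 7 8 4 1 6 3 2 5 / 1 3 5 9 8 2 7 4 6 / 7 5 2 8 6 4 9 3 1 / 8 1 3 5 7 9 2 6 4 / 4 9 6 1 2 3 8 5 7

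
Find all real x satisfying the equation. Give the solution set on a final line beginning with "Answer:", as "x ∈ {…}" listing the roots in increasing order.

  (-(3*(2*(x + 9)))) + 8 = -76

Step 1. [(-(3*(2*(x + 9)))) + 8 = -76] +8 is outermost — subtract 8 both sides ⇒ sub: -(3*(2*(x + 9))) = -84.
Step 2. [-(3*(2*(x + 9))) = -84] leading − — multiply by −1, so neg: 3*(2*(x + 9)) = 84.
Step 3. [3*(2*(x + 9)) = 84] LHS = 3·(…); ÷3 both sides. So div: 2*(x + 9) = 28.
Step 4. [2*(x + 9) = 28] divide by the outer 2, so div: x + 9 = 14.
Step 5. [x + 9 = 14] the outer +9 inverts by subtracting 9. So sub: x = 5.

Answer: x ∈ {5}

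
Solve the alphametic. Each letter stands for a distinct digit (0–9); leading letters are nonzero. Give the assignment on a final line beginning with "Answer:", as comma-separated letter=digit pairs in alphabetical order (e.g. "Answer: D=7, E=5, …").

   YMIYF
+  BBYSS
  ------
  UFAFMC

Step 1. [col 1: F + S ≡ C (mod 10)] column 1 (F + S ≡ C (mod 10), carry-in 0) doesn't pin S yet; pick S=6 and continue, so S=6.
Step 2. [U] adding two 5-digit numbers gives at most 5+1 digits, and here it does — U is that final carry and must be 1, so U=1.
Step 3. [col 1: F + S ≡ C (mod 10)] several values work for C in column 1 (F + S ≡ C (mod 10), carry-in 0); try C=8, so C=8.
Step 4. [col 1: F + S ≡ C (mod 10)] column 1: given S=6, C=8, carry-in 0, and digits 1,6,8 already taken and all letters distinct, F+S≡C (mod 10) forces F=2. So F=2.
Step 5. [col 2: Y + S ≡ M (mod 10)] column 2 (Y + S ≡ M (mod 10), carry-in 0) doesn't pin Y yet; pick Y=7 and continue, so Y=7.
Step 6. [col 2: Y + S ≡ M (mod 10)] column 2: given Y=7, S=6, carry-in 0, and digits 1,2,6,7,8 already taken and all letters distinct, Y+S≡M (mod 10) forces M=3 ⇒ M=3.
Step 7. [col 3: I + Y ≡ F (mod 10)] column 3: given Y=7, F=2, carry-in 1, and digits 1,2,3,6,7,8 already taken and all letters distinct, I+Y≡F (mod 10) forces I=4. So I=4.
Step 8. [col 4: M + B ≡ A (mod 10)] from column 4 (M=3, carry-in 1, digits 1,2,3,4,6,7,8 already taken and all letters distinct): B must equal 5. So B=5.
Step 9. [col 4: M + B ≡ A (mod 10)] from column 4 (M=3, B=5, carry-in 1, digits 1,2,3,4,5,6,7,8 already taken and all letters distinct): A must equal 9 ⇒ A=9.

Answer: A=9, B=5, C=8, F=2, I=4, M=3, S=6, U=1, Y=7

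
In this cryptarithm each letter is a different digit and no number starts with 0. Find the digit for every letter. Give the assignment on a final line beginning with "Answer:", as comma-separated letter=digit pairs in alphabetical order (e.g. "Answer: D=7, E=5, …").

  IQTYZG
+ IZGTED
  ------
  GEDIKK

Step 1. [col 1: G + D ≡ K (mod 10)] several values work for D in column 1 (G + D ≡ K (mod 10), carry-in 0); try D=8 ⇒ D=8.
Step 2. [col 1: G + D ≡ K (mod 10)] several values work for K in column 1 (G + D ≡ K (mod 10), carry-in 0); try K=5 ⇒ K=5.
Step 3. [col 1: G + D ≡ K (mod 10)] in column 1 we have G+D≡K with carry-in 0; given D=8, K=5 and digits 5,8 already taken and all letters distinct, that pins G to 7 ⇒ G=7.
Step 4. [col 2: Z + E ≡ K (mod 10)] no forcing yet in column 2 (carry-in 1); Z=4 is free and consistent — try it. So Z=4.
Step 5. [col 2: Z + E ≡ K (mod 10)] column 2 reads Z+E+carry(1)=K with Z=4, K=5; with digits 4,5,7,8 already taken and all letters distinct, the only value for E is 0, so E=0.
Step 6. [col 3: Y + T ≡ I (mod 10)] several values work for Y in column 3 (Y + T ≡ I (mod 10), carry-in 0); try Y=2 ⇒ Y=2.
Step 7. [col 3: Y + T ≡ I (mod 10)] several values work for T in column 3 (Y + T ≡ I (mod 10), carry-in 0); try T=1, so T=1.
Step 8. [col 3: Y + T ≡ I (mod 10)] from column 3 (Y=2, T=1, carry-in 0, digits 0,1,2,4,5,7,8 already taken and all letters distinct): I must equal 3 ⇒ I=3.
Step 9. [col 5: Q + Z ≡ E (mod 10)] column 5: given Z=4, E=0, carry-in 0, and digits 0,1,2,3,4,5,7,8 already taken and all letters distinct, Q+Z≡E (mod 10) forces Q=6, so Q=6.

Answer: D=8, E=0, G=7, I=3, K=5, Q=6, T=1, Y=2, Z=4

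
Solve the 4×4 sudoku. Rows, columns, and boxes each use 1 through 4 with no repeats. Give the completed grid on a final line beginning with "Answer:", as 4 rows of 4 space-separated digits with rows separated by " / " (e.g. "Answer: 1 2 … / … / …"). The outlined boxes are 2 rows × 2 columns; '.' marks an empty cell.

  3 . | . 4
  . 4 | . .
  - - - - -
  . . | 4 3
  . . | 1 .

Step 1. [r1c3∈{2}] nothing but 2 survives at r1c3 ⇒ r1c3=2.
Step 2. [r2c1∈{1,2}] across row 2, 2 lands solely at r2c1, so r2c1=2.
Step 3. [r3c2∈{1,2}] 2 has one home in row 3: r3c2 ⇒ r3c2=2.
Step 4. [r2c4∈{1}] r2c4 has the single candidate 1 ⇒ r2c4=1.
Step 5. [r4c4∈{2}] only 2 remains possible at r4c4 ⇒ r4c4=2.
Step 6. [r2c3∈{3}] nothing but 3 survives at r2c3 ⇒ r2c3=3.
Step 7. [r1c2∈{1}] nothing but 1 survives at r1c2. So r1c2=1.
Step 8. [r4c1∈{4}] only 4 remains possible at r4c1. So r4c1=4.
Step 9. [r3c1∈{1}] r3c1 is down to just 1 ⇒ r3c1=1.
Step 10. [r4c2∈{3}] r4c2 has the single candidate 3. So r4c2=3.

Answer: 3 1 2 4 / 2 4 3 1 / 1 2 4 3 / 4 3 1 2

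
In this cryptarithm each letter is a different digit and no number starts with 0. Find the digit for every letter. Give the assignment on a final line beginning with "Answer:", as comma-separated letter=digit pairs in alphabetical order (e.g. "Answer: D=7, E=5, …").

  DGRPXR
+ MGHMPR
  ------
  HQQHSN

Step 1. [col 1: R + R ≡ N (mod 10)] column 1 (R + R ≡ N (mod 10), carry-in 0) doesn't pin N yet; pick N=8 and continue. So N=8.
Step 2. [col 1: R + R ≡ N (mod 10)] R=9 is one option consistent with column 1 (R + R ≡ N (mod 10), carry-in 0) — take it ⇒ R=9.
Step 3. [col 2: X + P ≡ S (mod 10)] column 2 (X + P ≡ S (mod 10), carry-in 1) doesn't pin S yet; pick S=3 and continue, so S=3.
Step 4. [col 2: X + P ≡ S (mod 10)] several values work for X in column 2 (X + P ≡ S (mod 10), carry-in 1); try X=0, so X=0.
Step 5. [col 2: X + P ≡ S (mod 10)] from column 2 (X=0, S=3, carry-in 1, digits 0,3,8,9 already taken and all letters distinct): P must equal 2. So P=2.
Step 6. [col 3: P + M ≡ H (mod 10)] M=4 is one option consistent with column 3 (P + M ≡ H (mod 10), carry-in 0) — take it ⇒ M=4.
Step 7. [col 3: P + M ≡ H (mod 10)] in column 3 we have P+M≡H with carry-in 0; given P=2, M=4 and digits 0,2,3,4,8,9 already taken and all letters distinct, that pins H to 6 ⇒ H=6.
Step 8. [col 4: R + H ≡ Q (mod 10)] from column 4 (R=9, H=6, carry-in 0, digits 0,2,3,4,6,8,9 already taken and all letters distinct): Q must equal 5 ⇒ Q=5.
Step 9. [col 5: G + G ≡ Q (mod 10)] from column 5 (Q=5, carry-in 1, digits 0,2,3,4,5,6,8,9 already taken and all letters distinct): G must equal 7. So G=7.
Step 10. [col 6: D + M ≡ H (mod 10)] column 6: given M=4, H=6, carry-in 1, and digits 0,2,3,4,5,6,7,8,9 already taken and all letters distinct, D+M≡H (mod 10) forces D=1. So D=1.

Answer: D=1, G=7, H=6, M=4, N=8, P=2, Q=5, R=9, S=3, X=0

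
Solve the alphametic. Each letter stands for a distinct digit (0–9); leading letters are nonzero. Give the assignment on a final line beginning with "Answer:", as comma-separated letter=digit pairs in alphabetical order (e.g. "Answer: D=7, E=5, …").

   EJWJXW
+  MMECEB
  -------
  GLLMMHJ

Step 1. [col 1: W + B ≡ J (mod 10)] column 1 (W + B ≡ J (mod 10), carry-in 0) doesn't pin B yet; pick B=8 and continue ⇒ B=8.
Step 2. [col 1: W + B ≡ J (mod 10)] J=3 is one option consistent with column 1 (W + B ≡ J (mod 10), carry-in 0) — take it ⇒ J=3.
Step 3. [col 1: W + B ≡ J (mod 10)] column 1 reads W+B+carry(0)=J with B=8, J=3; with digits 3,8 already taken and all letters distinct, the only value for W is 5. So W=5.
Step 4. [col 2: X + E ≡ H (mod 10)] column 2 (X + E ≡ H (mod 10), carry-in 1) doesn't pin X yet; pick X=6 and continue, so X=6.
Step 5. [col 2: X + E ≡ H (mod 10)] no forcing yet in column 2 (carry-in 1); E=2 is free and consistent — try it, so E=2.
Step 6. [G] G is the leading digit of a 7-digit sum of two 6-digit numbers; the final carry is exactly 1. So G=1.
Step 7. [col 2: X + E ≡ H (mod 10)] column 2: given X=6, E=2, carry-in 1, and digits 1,2,3,5,6,8 already taken and all letters distinct, X+E≡H (mod 10) forces H=9, so H=9.
Step 8. [col 3: J + C ≡ M (mod 10)] C=4 is one option consistent with column 3 (J + C ≡ M (mod 10), carry-in 0) — take it. So C=4.
Step 9. [col 3: J + C ≡ M (mod 10)] column 3: given J=3, C=4, carry-in 0, and digits 1,2,3,4,5,6,8,9 already taken and all letters distinct, J+C≡M (mod 10) forces M=7, so M=7.
Step 10. [col 5: J + M ≡ L (mod 10)] in column 5 we have J+M≡L with carry-in 0; given J=3, M=7 and digits 1,2,3,4,5,6,7,8,9 already taken and all letters distinct, that pins L to 0 ⇒ L=0.

Answer: B=8, C=4, E=2, G=1, H=9, J=3, L=0, M=7, W=5, X=6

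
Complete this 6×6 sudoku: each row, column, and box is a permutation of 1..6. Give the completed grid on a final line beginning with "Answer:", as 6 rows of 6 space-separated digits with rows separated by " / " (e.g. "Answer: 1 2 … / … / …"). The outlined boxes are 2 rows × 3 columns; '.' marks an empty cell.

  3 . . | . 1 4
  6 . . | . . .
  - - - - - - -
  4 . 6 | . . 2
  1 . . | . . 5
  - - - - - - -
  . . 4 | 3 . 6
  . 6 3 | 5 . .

Step 1. [r2c5∈{2,3,5}] 5 has one home in col 5: r2c5. So r2c5=5.
Step 2. [r6c1∈{2}] nothing but 2 survives at r6c1 ⇒ r6c1=2.
Step 3. [r3c2∈{3,5}] r3c2 is the only open cell in row 3 admitting 5, so r3c2=5.
Step 4. [r1c2∈{2}] r1c2's peers cover all but 2. So r1c2=2.
Step 5. [r4c5∈{3,4,6}] r4c5 is the only open cell in col 5 admitting 6, so r4c5=6.
Step 6. [r2c2∈{1,4}] r2c2 is the only open cell in row 2 admitting 4 ⇒ r2c2=4.
Step 7. [r4c2∈{3}] only 3 remains possible at r4c2, so r4c2=3.
Step 8. [r5c1∈{5}] r5c1 has the single candidate 5. So r5c1=5.
Step 9. [r4c4∈{4}] r4c4 is down to just 4 ⇒ r4c4=4.
Step 10. [r4c3∈{2}] nothing but 2 survives at r4c3 ⇒ r4c3=2.
Step 11. [r1c3∈{5}] r1c3's peers cover all but 5, so r1c3=5.
Step 12. [r5c2∈{1}] r5c2 has the single candidate 1, so r5c2=1.
Step 13. [r3c4∈{1}] r3c4's peers cover all but 1 ⇒ r3c4=1.
Step 14. [r3c5∈{3}] r3c5 is down to just 3. So r3c5=3.
Step 15. [r2c4∈{2}] r2c4 is down to just 2, so r2c4=2.
Step 16. [r6c5∈{4}] only 4 remains possible at r6c5 ⇒ r6c5=4.
Step 17. [r6c6∈{1}] nothing but 1 survives at r6c6. So r6c6=1.
Step 18. [r5c5∈{2}] r5c5's peers cover all but 2, so r5c5=2.
Step 19. [r1c4∈{6}] only 6 remains possible at r1c4. So r1c4=6.
Step 20. [r2c6∈{3}] r2c6 has the single candidate 3. So r2c6=3.
Step 21. [r2c3∈{1}] r2c3's peers cover all but 1. So r2c3=1.

Answer: 3 2 5 6 1 4 / 6 4 1 2 5 3 / 4 5 6 1 3 2 / 1 3 2 4 6 5 / 5 1 4 3 2 6 / 2 6 3 5 4 1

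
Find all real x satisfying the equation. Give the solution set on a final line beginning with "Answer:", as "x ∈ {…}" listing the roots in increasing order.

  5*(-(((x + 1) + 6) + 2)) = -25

Step 1. [5*(-(((x + 1) + 6) + 2)) = -25] 5·(inner) — divide through by 5 ⇒ div: -(((x + 1) + 6) + 2) = -5.
Step 2. [-(((x + 1) + 6) + 2) = -5] LHS negated; negate both sides, so neg: ((x + 1) + 6) + 2 = 5.
Step 3. [((x + 1) + 6) + 2 = 5] the outer +2 inverts by subtracting 2 ⇒ sub: (x + 1) + 6 = 3.
Step 4. [(x + 1) + 6 = 3] 6 comes off first (subtract 6), so sub: x + 1 = -3.
Step 5. [x + 1 = -3] peel the +1: subtract 1 from each side. So sub: x = -4.

Answer: x ∈ {-4}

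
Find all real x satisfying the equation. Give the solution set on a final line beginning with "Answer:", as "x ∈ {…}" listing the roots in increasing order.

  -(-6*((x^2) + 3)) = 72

Step 1. [-(-6*((x^2) + 3)) = 72] flip signs both sides. So neg: -6*((x^2) + 3) = -72.
Step 2. [-6*((x^2) + 3) = -72] LHS = -6·(…); ÷-6 both sides, so div: (x^2) + 3 = 12.
Step 3. [(x^2) + 3 = 12] +3 is outermost — subtract 3 both sides ⇒ sub: x^2 = 9.
Step 4. [x^2 = 9] LHS squared, RHS 9 ≥ 0: apply √ (±), so sqrt: x = 3 or -3.

Answer: x ∈ {-3, 3}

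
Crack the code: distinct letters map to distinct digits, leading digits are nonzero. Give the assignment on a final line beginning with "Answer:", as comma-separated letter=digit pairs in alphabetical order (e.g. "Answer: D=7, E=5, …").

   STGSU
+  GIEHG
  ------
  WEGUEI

Step 1. [col 1: U + G ≡ I (mod 10)] several values work for G in column 1 (U + G ≡ I (mod 10), carry-in 0); try G=7, so G=7.
Step 2. [col 1: U + G ≡ I (mod 10)] several values work for U in column 1 (U + G ≡ I (mod 10), carry-in 0); try U=8 ⇒ U=8.
Step 3. [W] adding two 5-digit numbers gives at most 5+1 digits, and here it does — W is that final carry and must be 1, so W=1.
Step 4. [col 1: U + G ≡ I (mod 10)] in column 1 we have U+G≡I with carry-in 0; given U=8, G=7 and digits 1,7,8 already taken and all letters distinct, that pins I to 5 ⇒ I=5.
Step 5. [col 2: S + H ≡ E (mod 10)] E=0 is one option consistent with column 2 (S + H ≡ E (mod 10), carry-in 1) — take it ⇒ E=0.
Step 6. [col 2: S + H ≡ E (mod 10)] column 2 (S + H ≡ E (mod 10), carry-in 1) doesn't pin S yet; pick S=3 and continue, so S=3.
Step 7. [col 2: S + H ≡ E (mod 10)] column 2: given S=3, E=0, carry-in 1, and digits 0,1,3,5,7,8 already taken and all letters distinct, S+H≡E (mod 10) forces H=6. So H=6.
Step 8. [col 4: T + I ≡ G (mod 10)] column 4 reads T+I+carry(0)=G with I=5, G=7; with digits 0,1,3,5,6,7,8 already taken and all letters distinct, the only value for T is 2 ⇒ T=2.

Answer: E=0, G=7, H=6, I=5, S=3, T=2, U=8, W=1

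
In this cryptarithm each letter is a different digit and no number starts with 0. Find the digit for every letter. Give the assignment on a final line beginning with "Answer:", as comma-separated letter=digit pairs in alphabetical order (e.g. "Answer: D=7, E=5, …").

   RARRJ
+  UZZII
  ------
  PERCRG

Step 1. [P] the sum has 6 digits but both addends have 5; that extra leading digit P is the final carry, namely 1, so P=1.
Step 2. [col 1: J + I ≡ G (mod 10)] J=3 is one option consistent with column 1 (J + I ≡ G (mod 10), carry-in 0) — take it, so J=3.
Step 3. [col 1: J + I ≡ G (mod 10)] no forcing yet in column 1 (carry-in 0); I=9 is free and consistent — try it ⇒ I=9.
Step 4. [col 1: J + I ≡ G (mod 10)] in column 1 we have J+I≡G with carry-in 0; given J=3, I=9 and digits 1,3,9 already taken and all letters distinct, that pins G to 2. So G=2.
Step 5. [col 2: R + I ≡ R (mod 10)] column 2 (R + I ≡ R (mod 10), carry-in 1) doesn't pin R yet; pick R=7 and continue ⇒ R=7.
Step 6. [col 3: R + Z ≡ C (mod 10)] C=4 is one option consistent with column 3 (R + Z ≡ C (mod 10), carry-in 1) — take it. So C=4.
Step 7. [col 3: R + Z ≡ C (mod 10)] column 3 reads R+Z+carry(1)=C with R=7, C=4; with digits 1,2,3,4,7,9 already taken and all letters distinct, the only value for Z is 6. So Z=6.
Step 8. [col 4: A + Z ≡ R (mod 10)] in column 4 we have A+Z≡R with carry-in 1; given Z=6, R=7 and digits 1,2,3,4,6,7,9 already taken and all letters distinct, that pins A to 0, so A=0.
Step 9. [col 5: R + U ≡ E (mod 10)] column 5 reads R+U+carry(0)=E with R=7; with digits 0,1,2,3,4,6,7,9 already taken and all letters distinct, the only value for U is 8. So U=8.
Step 10. [col 5: R + U ≡ E (mod 10)] in column 5 we have R+U≡E with carry-in 0; given R=7, U=8 and digits 0,1,2,3,4,6,7,8,9 already taken and all letters distinct, that pins E to 5. So E=5.

Answer: A=0, C=4, E=5, G=2, I=9, J=3, P=1, R=7, U=8, Z=6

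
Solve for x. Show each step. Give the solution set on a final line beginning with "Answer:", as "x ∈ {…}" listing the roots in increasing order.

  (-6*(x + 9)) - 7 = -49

Step 1. [(-6*(x + 9)) - 7 = -49] peel the -7: add 7 from each side. So sub: -6*(x + 9) = -42.
Step 2. [-6*(x + 9) = -42] -6·(inner) — divide through by -6, so div: x + 9 = 7.
Step 3. [x + 9 = 7] +9 is outermost — subtract 9 both sides, so sub: x = -2.

Answer: x ∈ {-2}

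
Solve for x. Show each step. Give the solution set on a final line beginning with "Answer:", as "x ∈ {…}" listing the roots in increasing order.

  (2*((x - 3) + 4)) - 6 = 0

Step 1. [(2*((x - 3) + 4)) - 6 = 0] the outer -6 inverts by adding 6, so sub: 2*((x - 3) + 4) = 6.
Step 2. [2*((x - 3) + 4) = 6] leading coefficient 2: divide by 2. So div: (x - 3) + 4 = 3.
Step 3. [(x - 3) + 4 = 3] +4 is outermost — subtract 4 both sides ⇒ sub: x - 3 = -1.
Step 4. [x - 3 = -1] -3 is outermost — add 3 both sides ⇒ sub: x = 2.

Answer: x ∈ {2}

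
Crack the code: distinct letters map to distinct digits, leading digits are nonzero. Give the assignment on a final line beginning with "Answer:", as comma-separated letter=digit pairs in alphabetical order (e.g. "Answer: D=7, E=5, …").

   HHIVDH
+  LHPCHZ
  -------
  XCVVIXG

Step 1. [col 1: H + Z ≡ G (mod 10)] several values work for Z in column 1 (H + Z ≡ G (mod 10), carry-in 0); try Z=9. So Z=9.
Step 2. [col 1: H + Z ≡ G (mod 10)] column 1 (H + Z ≡ G (mod 10), carry-in 0) doesn't pin H yet; pick H=8 and continue ⇒ H=8.
Step 3. [X] X is the leading digit of a 7-digit sum of two 6-digit numbers; the final carry is exactly 1. So X=1.
Step 4. [col 1: H + Z ≡ G (mod 10)] column 1: given H=8, Z=9, carry-in 0, and digits 1,8,9 already taken and all letters distinct, H+Z≡G (mod 10) forces G=7 ⇒ G=7.
Step 5. [col 2: D + H ≡ X (mod 10)] from column 2 (H=8, X=1, carry-in 1, digits 1,7,8,9 already taken and all letters distinct): D must equal 2, so D=2.
Step 6. [col 3: V + C ≡ I (mod 10)] several values work for I in column 3 (V + C ≡ I (mod 10), carry-in 1); try I=0 ⇒ I=0.
Step 7. [col 3: V + C ≡ I (mod 10)] several values work for C in column 3 (V + C ≡ I (mod 10), carry-in 1); try C=3. So C=3.
Step 8. [col 3: V + C ≡ I (mod 10)] from column 3 (C=3, I=0, carry-in 1, digits 0,1,2,3,7,8,9 already taken and all letters distinct): V must equal 6. So V=6.
Step 9. [col 4: I + P ≡ V (mod 10)] from column 4 (I=0, V=6, carry-in 1, digits 0,1,2,3,6,7,8,9 already taken and all letters distinct): P must equal 5, so P=5.
Step 10. [col 6: H + L ≡ C (mod 10)] column 6: given H=8, C=3, carry-in 1, and digits 0,1,2,3,5,6,7,8,9 already taken and all letters distinct, H+L≡C (mod 10) forces L=4 ⇒ L=4.

Answer: C=3, D=2, G=7, H=8, I=0, L=4, P=5, V=6, X=1, Z=9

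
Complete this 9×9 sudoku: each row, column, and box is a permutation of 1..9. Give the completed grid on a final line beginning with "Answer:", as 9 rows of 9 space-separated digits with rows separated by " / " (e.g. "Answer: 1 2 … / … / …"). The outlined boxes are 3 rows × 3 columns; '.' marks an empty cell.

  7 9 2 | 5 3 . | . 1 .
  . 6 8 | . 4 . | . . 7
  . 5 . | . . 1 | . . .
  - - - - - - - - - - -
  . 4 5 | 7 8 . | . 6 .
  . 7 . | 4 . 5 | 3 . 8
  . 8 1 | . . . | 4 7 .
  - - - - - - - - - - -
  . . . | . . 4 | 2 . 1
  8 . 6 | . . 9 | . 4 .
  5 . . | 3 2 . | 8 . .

Step 1. [r5c3∈{9}] only 9 remains possible at r5c3 ⇒ r5c3=9.
Step 2. [r2c6∈{2}] r2c6 is down to just 2, so r2c6=2.
Step 3. [r2c4∈{9}] r2c4 has the single candidate 9. So r2c4=9.
Step 4. [r9c6∈{6,7}] 7 has one home in col 6: r9c6. So r9c6=7.
Step 5. [r3c8∈{2,3,8,9}] r3c8 is the only open cell in col 8 admitting 8 ⇒ r3c8=8.
Step 6. [r3c4∈{6}] r3c4 is down to just 6. So r3c4=6.
Step 7. [r3c9∈{2,3,4,9}] in row 3, 2 fits only at r3c9 ⇒ r3c9=2.
Step 8. [r7c2∈{3}] r7c2 is down to just 3 ⇒ r7c2=3.
Step 9. [r6c6∈{3,6}] col 6 places 6 nowhere but r6c6. So r6c6=6.
Step 10. [r6c1∈{2,3}] 3 has one home in row 6: r6c1. So r6c1=3.
Step 11. [r4c9∈{9}] nothing but 9 survives at r4c9. So r4c9=9.
Step 12. [r2c7∈{5}] r2c7 has the single candidate 5. So r2c7=5.
Step 13. [r7c8∈{5,9}] in col 8, 5 fits only at r7c8. So r7c8=5.
Step 14. [r8c4∈{1}] r8c4 has the single candidate 1, so r8c4=1.
Step 15. [r4c1∈{2}] r4c1's peers cover all but 2 ⇒ r4c1=2.
Step 16. [r3c3∈{3,4}] r3c3 is the only open cell in row 3 admitting 3, so r3c3=3.
Step 17. [r1c7∈{6}] only 6 remains possible at r1c7 ⇒ r1c7=6.
Step 18. [r8c5∈{5}] only 5 remains possible at r8c5. So r8c5=5.
Step 19. [r7c1∈{9}] r7c1 has the single candidate 9. So r7c1=9.
Step 20. [r2c8∈{3}] r2c8's peers cover all but 3. So r2c8=3.
Step 21. [r9c3∈{4}] r9c3 has the single candidate 4. So r9c3=4.
Step 22. [r8c7∈{7}] r8c7 is down to just 7 ⇒ r8c7=7.
Step 23. [r6c5∈{9}] r6c5 has the single candidate 9. So r6c5=9.
Step 24. [r6c4∈{2}] r6c4 is down to just 2. So r6c4=2.
Step 25. [r1c9∈{4}] r1c9 is down to just 4, so r1c9=4.
Step 26. [r3c1∈{4}] r3c1's peers cover all but 4. So r3c1=4.
Step 27. [r2c1∈{1}] only 1 remains possible at r2c1. So r2c1=1.
Step 28. [r4c6∈{3}] r4c6's peers cover all but 3, so r4c6=3.
Step 29. [r3c7∈{9}] only 9 remains possible at r3c7 ⇒ r3c7=9.
Step 30. [r3c5∈{7}] only 7 remains possible at r3c5, so r3c5=7.
Step 31. [r8c2∈{2}] r8c2's peers cover all but 2 ⇒ r8c2=2.
Step 32. [r9c2∈{1}] r9c2 is down to just 1 ⇒ r9c2=1.
Step 33. [r9c9∈{6}] r9c9 has the single candidate 6 ⇒ r9c9=6.
Step 34. [r5c5∈{1}] r5c5 has the single candidate 1. So r5c5=1.
Step 35. [r4c7∈{1}] r4c7 has the single candidate 1, so r4c7=1.
Step 36. [r6c9∈{5}] r6c9 has the single candidate 5. So r6c9=5.
Step 37. [r9c8∈{9}] r9c8's peers cover all but 9. So r9c8=9.
Step 38. [r5c8∈{2}] only 2 remains possible at r5c8 ⇒ r5c8=2.
Step 39. [r7c5∈{6}] r7c5 is down to just 6. So r7c5=6.
Step 40. [r8c9∈{3}] r8c9 has the single candidate 3. So r8c9=3.
Step 41. [r7c4∈{8}] only 8 remains possible at r7c4 ⇒ r7c4=8.
Step 42. [r5c1∈{6}] r5c1 has the single candidate 6, so r5c1=6.
Step 43. [r1c6∈{8}] nothing but 8 survives at r1c6, so r1c6=8.
Step 44. [r7c3∈{7}] r7c3 has the single candidate 7. So r7c3=7.

Answer: 7 9 2 5 3 8 6 1 4 / 1 6 8 9 4 2 5 3 7 / 4 5 3 6 7 1 9 8 2 / 2 4 5 7 8 3 1 6 9 / 6 7 9 4 1 5 3 2 8 / 3 8 1 2 9 6 4 7 5 / 9 3 7 8 6 4 2 5 1 / 8 2 6 1 5 9 7 4 3 / 5 1 4 3 2 7 8 9 6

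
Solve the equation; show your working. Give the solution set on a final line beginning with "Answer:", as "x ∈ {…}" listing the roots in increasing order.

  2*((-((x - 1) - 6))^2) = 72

Step 1. [2*((-((x - 1) - 6))^2) = 72] leading coefficient 2: divide by 2 ⇒ div: (-((x - 1) - 6))^2 = 36.
Step 2. [(-((x - 1) - 6))^2 = 36] √ both sides: 36 ≥ 0 gives two branches. So sqrt: -((x - 1) - 6) = 6 or -6.
Step 3. [-((x - 1) - 6) = 6 or -6] leading − — multiply by −1, so neg: (x - 1) - 6 = -6 or 6.
Step 4. [(x - 1) - 6 = -6 or 6] 6 comes off first (add 6) ⇒ sub: x - 1 = 0 or 12.
Step 5. [x - 1 = 0 or 12] -1 is outermost — add 1 both sides ⇒ sub: x = 1 or 13.

Answer: x ∈ {1, 13}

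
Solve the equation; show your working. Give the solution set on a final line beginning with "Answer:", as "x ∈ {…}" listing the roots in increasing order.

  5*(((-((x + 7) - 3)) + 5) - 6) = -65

Step 1. [5*(((-((x + 7) - 3)) + 5) - 6) = -65] 5·(inner) — divide through by 5, so div: ((-((x + 7) - 3)) + 5) - 6 = -13.
Step 2. [((-((x + 7) - 3)) + 5) - 6 = -13] the outer -6 inverts by adding 6, so sub: (-((x + 7) - 3)) + 5 = -7.
Step 3. [(-((x + 7) - 3)) + 5 = -7] the outer +5 inverts by subtracting 5. So sub: -((x + 7) - 3) = -12.
Step 4. [-((x + 7) - 3) = -12] leading − — multiply by −1, so neg: (x + 7) - 3 = 12.
Step 5. [(x + 7) - 3 = 12] peel the -3: add 3 from each side, so sub: x + 7 = 15.
Step 6. [x + 7 = 15] +7 is outermost — subtract 7 both sides ⇒ sub: x = 8.

Answer: x ∈ {8}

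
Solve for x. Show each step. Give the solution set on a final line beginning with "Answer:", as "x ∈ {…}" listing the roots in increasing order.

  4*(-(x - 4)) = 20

Step 1. [4*(-(x - 4)) = 20] leading coefficient 4: divide by 4. So div: -(x - 4) = 5.
Step 2. [-(x - 4) = 5] leading − — multiply by −1, so neg: x - 4 = -5.
Step 3. [x - 4 = -5] the outer -4 inverts by adding 4. So sub: x = -1.

Answer: x ∈ {-1}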